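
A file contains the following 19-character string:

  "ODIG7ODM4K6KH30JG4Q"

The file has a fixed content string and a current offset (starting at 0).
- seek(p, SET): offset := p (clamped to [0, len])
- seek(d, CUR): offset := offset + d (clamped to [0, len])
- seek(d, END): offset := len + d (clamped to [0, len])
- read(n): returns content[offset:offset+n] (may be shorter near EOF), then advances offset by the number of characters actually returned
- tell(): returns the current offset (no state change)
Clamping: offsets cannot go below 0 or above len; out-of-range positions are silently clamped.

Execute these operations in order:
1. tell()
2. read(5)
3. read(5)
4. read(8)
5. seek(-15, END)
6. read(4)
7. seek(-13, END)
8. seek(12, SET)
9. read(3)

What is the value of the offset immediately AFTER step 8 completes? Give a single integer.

Answer: 12

Derivation:
After 1 (tell()): offset=0
After 2 (read(5)): returned 'ODIG7', offset=5
After 3 (read(5)): returned 'ODM4K', offset=10
After 4 (read(8)): returned '6KH30JG4', offset=18
After 5 (seek(-15, END)): offset=4
After 6 (read(4)): returned '7ODM', offset=8
After 7 (seek(-13, END)): offset=6
After 8 (seek(12, SET)): offset=12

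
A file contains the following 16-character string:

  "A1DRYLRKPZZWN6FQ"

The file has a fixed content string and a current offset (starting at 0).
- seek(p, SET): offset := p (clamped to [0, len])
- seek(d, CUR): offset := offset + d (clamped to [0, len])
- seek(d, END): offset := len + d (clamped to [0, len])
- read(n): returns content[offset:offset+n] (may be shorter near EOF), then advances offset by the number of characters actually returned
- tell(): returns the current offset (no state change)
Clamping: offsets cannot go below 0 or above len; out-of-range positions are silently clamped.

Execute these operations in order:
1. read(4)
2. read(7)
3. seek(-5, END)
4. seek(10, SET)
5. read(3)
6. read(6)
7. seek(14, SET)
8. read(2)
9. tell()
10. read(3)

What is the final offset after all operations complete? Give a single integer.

After 1 (read(4)): returned 'A1DR', offset=4
After 2 (read(7)): returned 'YLRKPZZ', offset=11
After 3 (seek(-5, END)): offset=11
After 4 (seek(10, SET)): offset=10
After 5 (read(3)): returned 'ZWN', offset=13
After 6 (read(6)): returned '6FQ', offset=16
After 7 (seek(14, SET)): offset=14
After 8 (read(2)): returned 'FQ', offset=16
After 9 (tell()): offset=16
After 10 (read(3)): returned '', offset=16

Answer: 16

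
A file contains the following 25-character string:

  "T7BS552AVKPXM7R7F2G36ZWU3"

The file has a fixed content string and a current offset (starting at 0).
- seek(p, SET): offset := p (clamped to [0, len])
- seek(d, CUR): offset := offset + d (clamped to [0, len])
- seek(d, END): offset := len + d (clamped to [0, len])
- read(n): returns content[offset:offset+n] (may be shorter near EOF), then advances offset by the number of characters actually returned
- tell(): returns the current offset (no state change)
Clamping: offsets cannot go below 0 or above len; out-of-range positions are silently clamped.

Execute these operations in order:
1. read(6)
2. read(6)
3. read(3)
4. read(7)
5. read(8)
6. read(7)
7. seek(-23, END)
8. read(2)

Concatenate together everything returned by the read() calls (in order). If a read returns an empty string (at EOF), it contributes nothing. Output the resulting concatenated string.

After 1 (read(6)): returned 'T7BS55', offset=6
After 2 (read(6)): returned '2AVKPX', offset=12
After 3 (read(3)): returned 'M7R', offset=15
After 4 (read(7)): returned '7F2G36Z', offset=22
After 5 (read(8)): returned 'WU3', offset=25
After 6 (read(7)): returned '', offset=25
After 7 (seek(-23, END)): offset=2
After 8 (read(2)): returned 'BS', offset=4

Answer: T7BS552AVKPXM7R7F2G36ZWU3BS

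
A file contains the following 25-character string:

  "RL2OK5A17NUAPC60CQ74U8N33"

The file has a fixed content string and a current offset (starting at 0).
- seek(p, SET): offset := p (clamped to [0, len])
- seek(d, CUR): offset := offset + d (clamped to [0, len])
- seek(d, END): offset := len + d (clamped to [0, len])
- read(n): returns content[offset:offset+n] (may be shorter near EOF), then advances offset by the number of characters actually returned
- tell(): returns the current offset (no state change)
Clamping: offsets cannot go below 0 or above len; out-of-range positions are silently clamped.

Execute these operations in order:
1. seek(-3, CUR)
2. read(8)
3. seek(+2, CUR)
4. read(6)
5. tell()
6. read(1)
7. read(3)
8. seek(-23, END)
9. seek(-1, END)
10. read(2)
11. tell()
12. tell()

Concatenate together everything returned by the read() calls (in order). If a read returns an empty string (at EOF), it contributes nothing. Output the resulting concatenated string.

Answer: RL2OK5A1UAPC60CQ743

Derivation:
After 1 (seek(-3, CUR)): offset=0
After 2 (read(8)): returned 'RL2OK5A1', offset=8
After 3 (seek(+2, CUR)): offset=10
After 4 (read(6)): returned 'UAPC60', offset=16
After 5 (tell()): offset=16
After 6 (read(1)): returned 'C', offset=17
After 7 (read(3)): returned 'Q74', offset=20
After 8 (seek(-23, END)): offset=2
After 9 (seek(-1, END)): offset=24
After 10 (read(2)): returned '3', offset=25
After 11 (tell()): offset=25
After 12 (tell()): offset=25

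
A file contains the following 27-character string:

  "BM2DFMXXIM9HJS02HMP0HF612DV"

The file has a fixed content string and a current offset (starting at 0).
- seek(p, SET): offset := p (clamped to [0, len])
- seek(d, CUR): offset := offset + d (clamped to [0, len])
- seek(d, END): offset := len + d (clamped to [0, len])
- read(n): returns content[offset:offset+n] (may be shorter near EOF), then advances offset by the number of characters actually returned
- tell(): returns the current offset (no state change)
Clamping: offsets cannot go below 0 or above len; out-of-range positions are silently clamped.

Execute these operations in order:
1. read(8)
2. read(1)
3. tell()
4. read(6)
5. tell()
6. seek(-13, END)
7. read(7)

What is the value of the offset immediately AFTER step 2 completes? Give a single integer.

Answer: 9

Derivation:
After 1 (read(8)): returned 'BM2DFMXX', offset=8
After 2 (read(1)): returned 'I', offset=9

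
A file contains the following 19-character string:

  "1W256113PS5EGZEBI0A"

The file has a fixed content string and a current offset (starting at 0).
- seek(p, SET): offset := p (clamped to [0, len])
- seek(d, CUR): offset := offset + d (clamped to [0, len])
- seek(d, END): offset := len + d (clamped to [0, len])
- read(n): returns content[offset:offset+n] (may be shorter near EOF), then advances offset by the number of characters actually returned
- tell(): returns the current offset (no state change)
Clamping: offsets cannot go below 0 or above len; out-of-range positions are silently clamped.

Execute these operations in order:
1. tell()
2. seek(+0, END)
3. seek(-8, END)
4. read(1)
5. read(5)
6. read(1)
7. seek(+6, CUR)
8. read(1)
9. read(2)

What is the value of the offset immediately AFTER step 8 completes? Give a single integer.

Answer: 19

Derivation:
After 1 (tell()): offset=0
After 2 (seek(+0, END)): offset=19
After 3 (seek(-8, END)): offset=11
After 4 (read(1)): returned 'E', offset=12
After 5 (read(5)): returned 'GZEBI', offset=17
After 6 (read(1)): returned '0', offset=18
After 7 (seek(+6, CUR)): offset=19
After 8 (read(1)): returned '', offset=19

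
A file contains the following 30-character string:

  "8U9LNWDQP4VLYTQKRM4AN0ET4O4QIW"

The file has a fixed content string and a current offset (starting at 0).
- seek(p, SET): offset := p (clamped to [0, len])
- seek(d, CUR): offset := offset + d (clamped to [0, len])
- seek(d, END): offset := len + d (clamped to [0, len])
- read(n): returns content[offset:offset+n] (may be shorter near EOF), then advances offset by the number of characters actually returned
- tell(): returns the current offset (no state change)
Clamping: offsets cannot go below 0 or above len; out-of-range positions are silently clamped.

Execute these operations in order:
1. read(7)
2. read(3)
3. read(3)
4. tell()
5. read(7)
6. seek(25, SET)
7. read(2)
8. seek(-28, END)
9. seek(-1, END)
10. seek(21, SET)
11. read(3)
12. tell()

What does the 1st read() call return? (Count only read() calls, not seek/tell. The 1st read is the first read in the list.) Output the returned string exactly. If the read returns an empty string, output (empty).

After 1 (read(7)): returned '8U9LNWD', offset=7
After 2 (read(3)): returned 'QP4', offset=10
After 3 (read(3)): returned 'VLY', offset=13
After 4 (tell()): offset=13
After 5 (read(7)): returned 'TQKRM4A', offset=20
After 6 (seek(25, SET)): offset=25
After 7 (read(2)): returned 'O4', offset=27
After 8 (seek(-28, END)): offset=2
After 9 (seek(-1, END)): offset=29
After 10 (seek(21, SET)): offset=21
After 11 (read(3)): returned '0ET', offset=24
After 12 (tell()): offset=24

Answer: 8U9LNWD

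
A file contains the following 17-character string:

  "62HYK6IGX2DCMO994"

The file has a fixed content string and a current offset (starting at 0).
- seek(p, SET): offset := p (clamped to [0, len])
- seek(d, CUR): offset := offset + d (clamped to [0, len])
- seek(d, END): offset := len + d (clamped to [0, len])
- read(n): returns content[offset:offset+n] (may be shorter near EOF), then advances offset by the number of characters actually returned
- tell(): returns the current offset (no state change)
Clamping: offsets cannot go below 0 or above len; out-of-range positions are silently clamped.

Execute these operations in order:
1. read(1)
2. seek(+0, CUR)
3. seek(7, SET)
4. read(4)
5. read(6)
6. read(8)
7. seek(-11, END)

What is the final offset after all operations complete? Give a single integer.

After 1 (read(1)): returned '6', offset=1
After 2 (seek(+0, CUR)): offset=1
After 3 (seek(7, SET)): offset=7
After 4 (read(4)): returned 'GX2D', offset=11
After 5 (read(6)): returned 'CMO994', offset=17
After 6 (read(8)): returned '', offset=17
After 7 (seek(-11, END)): offset=6

Answer: 6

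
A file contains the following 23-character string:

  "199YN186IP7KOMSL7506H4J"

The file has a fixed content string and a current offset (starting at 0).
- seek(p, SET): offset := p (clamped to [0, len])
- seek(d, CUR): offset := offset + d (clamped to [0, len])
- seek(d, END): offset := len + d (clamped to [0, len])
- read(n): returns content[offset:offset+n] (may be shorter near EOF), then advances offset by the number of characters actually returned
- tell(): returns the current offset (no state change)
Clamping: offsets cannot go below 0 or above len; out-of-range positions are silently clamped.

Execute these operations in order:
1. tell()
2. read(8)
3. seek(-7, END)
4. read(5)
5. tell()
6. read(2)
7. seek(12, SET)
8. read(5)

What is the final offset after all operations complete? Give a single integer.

Answer: 17

Derivation:
After 1 (tell()): offset=0
After 2 (read(8)): returned '199YN186', offset=8
After 3 (seek(-7, END)): offset=16
After 4 (read(5)): returned '7506H', offset=21
After 5 (tell()): offset=21
After 6 (read(2)): returned '4J', offset=23
After 7 (seek(12, SET)): offset=12
After 8 (read(5)): returned 'OMSL7', offset=17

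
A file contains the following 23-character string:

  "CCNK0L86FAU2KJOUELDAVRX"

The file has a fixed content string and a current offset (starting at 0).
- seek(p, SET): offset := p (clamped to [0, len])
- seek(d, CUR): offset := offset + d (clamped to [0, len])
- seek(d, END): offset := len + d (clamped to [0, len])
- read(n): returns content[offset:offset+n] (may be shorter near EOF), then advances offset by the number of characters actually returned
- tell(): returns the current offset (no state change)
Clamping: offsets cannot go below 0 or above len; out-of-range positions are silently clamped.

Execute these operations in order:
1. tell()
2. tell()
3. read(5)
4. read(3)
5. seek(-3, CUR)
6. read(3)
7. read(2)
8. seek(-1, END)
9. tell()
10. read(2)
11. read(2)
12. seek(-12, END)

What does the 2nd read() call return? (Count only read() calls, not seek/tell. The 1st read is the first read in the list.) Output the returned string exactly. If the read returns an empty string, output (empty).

Answer: L86

Derivation:
After 1 (tell()): offset=0
After 2 (tell()): offset=0
After 3 (read(5)): returned 'CCNK0', offset=5
After 4 (read(3)): returned 'L86', offset=8
After 5 (seek(-3, CUR)): offset=5
After 6 (read(3)): returned 'L86', offset=8
After 7 (read(2)): returned 'FA', offset=10
After 8 (seek(-1, END)): offset=22
After 9 (tell()): offset=22
After 10 (read(2)): returned 'X', offset=23
After 11 (read(2)): returned '', offset=23
After 12 (seek(-12, END)): offset=11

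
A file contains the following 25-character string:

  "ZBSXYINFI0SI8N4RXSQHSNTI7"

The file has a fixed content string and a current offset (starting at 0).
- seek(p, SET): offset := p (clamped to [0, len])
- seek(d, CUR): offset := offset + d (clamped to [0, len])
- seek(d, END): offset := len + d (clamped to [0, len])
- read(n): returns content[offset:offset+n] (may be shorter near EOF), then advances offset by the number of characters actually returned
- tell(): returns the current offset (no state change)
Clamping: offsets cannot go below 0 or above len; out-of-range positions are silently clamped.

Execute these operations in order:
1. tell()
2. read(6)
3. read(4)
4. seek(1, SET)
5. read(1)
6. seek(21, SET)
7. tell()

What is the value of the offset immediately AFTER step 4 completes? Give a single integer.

After 1 (tell()): offset=0
After 2 (read(6)): returned 'ZBSXYI', offset=6
After 3 (read(4)): returned 'NFI0', offset=10
After 4 (seek(1, SET)): offset=1

Answer: 1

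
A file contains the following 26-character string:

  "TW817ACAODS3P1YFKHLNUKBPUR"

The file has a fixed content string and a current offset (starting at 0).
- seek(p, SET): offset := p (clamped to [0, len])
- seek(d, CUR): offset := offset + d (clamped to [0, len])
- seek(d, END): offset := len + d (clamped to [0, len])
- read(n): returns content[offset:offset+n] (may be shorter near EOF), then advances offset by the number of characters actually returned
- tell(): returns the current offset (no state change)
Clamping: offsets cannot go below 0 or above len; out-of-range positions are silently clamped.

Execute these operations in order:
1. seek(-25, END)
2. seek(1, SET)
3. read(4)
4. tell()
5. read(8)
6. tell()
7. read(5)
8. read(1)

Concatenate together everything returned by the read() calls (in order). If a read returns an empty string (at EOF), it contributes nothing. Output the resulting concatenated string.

After 1 (seek(-25, END)): offset=1
After 2 (seek(1, SET)): offset=1
After 3 (read(4)): returned 'W817', offset=5
After 4 (tell()): offset=5
After 5 (read(8)): returned 'ACAODS3P', offset=13
After 6 (tell()): offset=13
After 7 (read(5)): returned '1YFKH', offset=18
After 8 (read(1)): returned 'L', offset=19

Answer: W817ACAODS3P1YFKHL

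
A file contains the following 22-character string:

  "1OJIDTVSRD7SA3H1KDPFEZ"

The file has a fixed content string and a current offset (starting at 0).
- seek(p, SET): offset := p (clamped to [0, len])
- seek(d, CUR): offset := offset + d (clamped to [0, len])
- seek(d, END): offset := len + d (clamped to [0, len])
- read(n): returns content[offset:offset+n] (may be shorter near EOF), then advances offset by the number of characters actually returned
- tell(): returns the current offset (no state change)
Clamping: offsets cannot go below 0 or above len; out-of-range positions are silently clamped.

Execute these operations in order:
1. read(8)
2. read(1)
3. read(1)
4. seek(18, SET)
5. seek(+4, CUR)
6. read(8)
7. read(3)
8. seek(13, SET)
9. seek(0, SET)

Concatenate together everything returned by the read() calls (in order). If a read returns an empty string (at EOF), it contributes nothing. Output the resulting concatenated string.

Answer: 1OJIDTVSRD

Derivation:
After 1 (read(8)): returned '1OJIDTVS', offset=8
After 2 (read(1)): returned 'R', offset=9
After 3 (read(1)): returned 'D', offset=10
After 4 (seek(18, SET)): offset=18
After 5 (seek(+4, CUR)): offset=22
After 6 (read(8)): returned '', offset=22
After 7 (read(3)): returned '', offset=22
After 8 (seek(13, SET)): offset=13
After 9 (seek(0, SET)): offset=0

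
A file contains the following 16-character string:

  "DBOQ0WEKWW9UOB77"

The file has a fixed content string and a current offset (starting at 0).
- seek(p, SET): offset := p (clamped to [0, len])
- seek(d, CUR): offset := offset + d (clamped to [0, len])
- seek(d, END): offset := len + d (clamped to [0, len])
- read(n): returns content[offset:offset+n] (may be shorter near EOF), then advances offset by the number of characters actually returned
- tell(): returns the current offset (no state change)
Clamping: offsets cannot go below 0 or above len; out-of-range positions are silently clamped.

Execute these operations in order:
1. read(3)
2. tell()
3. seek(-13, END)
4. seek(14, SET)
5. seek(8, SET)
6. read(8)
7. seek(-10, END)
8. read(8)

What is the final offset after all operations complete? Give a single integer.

After 1 (read(3)): returned 'DBO', offset=3
After 2 (tell()): offset=3
After 3 (seek(-13, END)): offset=3
After 4 (seek(14, SET)): offset=14
After 5 (seek(8, SET)): offset=8
After 6 (read(8)): returned 'WW9UOB77', offset=16
After 7 (seek(-10, END)): offset=6
After 8 (read(8)): returned 'EKWW9UOB', offset=14

Answer: 14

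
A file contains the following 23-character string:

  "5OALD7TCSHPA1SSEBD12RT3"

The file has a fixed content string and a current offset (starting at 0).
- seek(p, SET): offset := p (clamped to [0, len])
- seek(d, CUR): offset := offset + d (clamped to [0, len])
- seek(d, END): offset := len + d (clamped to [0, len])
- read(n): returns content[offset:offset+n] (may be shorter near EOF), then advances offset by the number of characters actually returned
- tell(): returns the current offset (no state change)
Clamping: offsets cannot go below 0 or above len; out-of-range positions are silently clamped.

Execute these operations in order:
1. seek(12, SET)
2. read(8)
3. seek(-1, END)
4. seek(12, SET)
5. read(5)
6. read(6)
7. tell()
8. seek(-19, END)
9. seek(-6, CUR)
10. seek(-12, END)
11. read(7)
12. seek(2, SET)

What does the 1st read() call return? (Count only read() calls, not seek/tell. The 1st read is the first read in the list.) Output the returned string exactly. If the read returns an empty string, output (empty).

After 1 (seek(12, SET)): offset=12
After 2 (read(8)): returned '1SSEBD12', offset=20
After 3 (seek(-1, END)): offset=22
After 4 (seek(12, SET)): offset=12
After 5 (read(5)): returned '1SSEB', offset=17
After 6 (read(6)): returned 'D12RT3', offset=23
After 7 (tell()): offset=23
After 8 (seek(-19, END)): offset=4
After 9 (seek(-6, CUR)): offset=0
After 10 (seek(-12, END)): offset=11
After 11 (read(7)): returned 'A1SSEBD', offset=18
After 12 (seek(2, SET)): offset=2

Answer: 1SSEBD12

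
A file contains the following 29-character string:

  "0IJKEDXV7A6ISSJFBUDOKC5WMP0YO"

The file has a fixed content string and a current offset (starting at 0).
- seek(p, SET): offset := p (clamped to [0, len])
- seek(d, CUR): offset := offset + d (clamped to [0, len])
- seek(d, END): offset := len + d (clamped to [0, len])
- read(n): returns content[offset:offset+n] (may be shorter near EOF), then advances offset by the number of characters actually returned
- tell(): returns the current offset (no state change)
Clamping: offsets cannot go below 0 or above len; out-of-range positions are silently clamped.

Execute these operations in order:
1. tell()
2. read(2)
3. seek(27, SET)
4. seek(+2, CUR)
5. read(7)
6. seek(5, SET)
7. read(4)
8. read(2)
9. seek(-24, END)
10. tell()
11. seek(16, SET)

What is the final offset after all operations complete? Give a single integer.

After 1 (tell()): offset=0
After 2 (read(2)): returned '0I', offset=2
After 3 (seek(27, SET)): offset=27
After 4 (seek(+2, CUR)): offset=29
After 5 (read(7)): returned '', offset=29
After 6 (seek(5, SET)): offset=5
After 7 (read(4)): returned 'DXV7', offset=9
After 8 (read(2)): returned 'A6', offset=11
After 9 (seek(-24, END)): offset=5
After 10 (tell()): offset=5
After 11 (seek(16, SET)): offset=16

Answer: 16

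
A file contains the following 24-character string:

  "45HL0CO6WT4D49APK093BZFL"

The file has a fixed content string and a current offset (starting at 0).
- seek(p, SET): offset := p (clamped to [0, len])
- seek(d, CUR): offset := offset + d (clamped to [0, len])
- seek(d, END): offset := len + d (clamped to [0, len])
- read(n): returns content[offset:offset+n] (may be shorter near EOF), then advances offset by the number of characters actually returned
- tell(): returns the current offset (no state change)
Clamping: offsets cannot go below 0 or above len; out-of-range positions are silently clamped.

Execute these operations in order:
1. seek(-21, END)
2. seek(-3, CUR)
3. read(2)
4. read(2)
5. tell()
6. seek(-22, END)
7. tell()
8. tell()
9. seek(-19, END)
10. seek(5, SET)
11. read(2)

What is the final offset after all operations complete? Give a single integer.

After 1 (seek(-21, END)): offset=3
After 2 (seek(-3, CUR)): offset=0
After 3 (read(2)): returned '45', offset=2
After 4 (read(2)): returned 'HL', offset=4
After 5 (tell()): offset=4
After 6 (seek(-22, END)): offset=2
After 7 (tell()): offset=2
After 8 (tell()): offset=2
After 9 (seek(-19, END)): offset=5
After 10 (seek(5, SET)): offset=5
After 11 (read(2)): returned 'CO', offset=7

Answer: 7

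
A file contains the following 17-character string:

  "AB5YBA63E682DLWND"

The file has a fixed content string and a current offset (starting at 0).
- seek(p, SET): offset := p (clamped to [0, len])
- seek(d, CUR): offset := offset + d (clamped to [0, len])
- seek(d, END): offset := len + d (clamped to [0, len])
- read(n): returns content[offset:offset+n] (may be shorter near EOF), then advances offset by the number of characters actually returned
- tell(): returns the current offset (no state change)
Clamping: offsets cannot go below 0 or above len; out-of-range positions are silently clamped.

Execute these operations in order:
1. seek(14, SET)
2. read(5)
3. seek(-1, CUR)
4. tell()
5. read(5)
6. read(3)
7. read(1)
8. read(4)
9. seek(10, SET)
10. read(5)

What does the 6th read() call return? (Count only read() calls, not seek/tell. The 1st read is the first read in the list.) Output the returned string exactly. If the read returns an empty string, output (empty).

Answer: 82DLW

Derivation:
After 1 (seek(14, SET)): offset=14
After 2 (read(5)): returned 'WND', offset=17
After 3 (seek(-1, CUR)): offset=16
After 4 (tell()): offset=16
After 5 (read(5)): returned 'D', offset=17
After 6 (read(3)): returned '', offset=17
After 7 (read(1)): returned '', offset=17
After 8 (read(4)): returned '', offset=17
After 9 (seek(10, SET)): offset=10
After 10 (read(5)): returned '82DLW', offset=15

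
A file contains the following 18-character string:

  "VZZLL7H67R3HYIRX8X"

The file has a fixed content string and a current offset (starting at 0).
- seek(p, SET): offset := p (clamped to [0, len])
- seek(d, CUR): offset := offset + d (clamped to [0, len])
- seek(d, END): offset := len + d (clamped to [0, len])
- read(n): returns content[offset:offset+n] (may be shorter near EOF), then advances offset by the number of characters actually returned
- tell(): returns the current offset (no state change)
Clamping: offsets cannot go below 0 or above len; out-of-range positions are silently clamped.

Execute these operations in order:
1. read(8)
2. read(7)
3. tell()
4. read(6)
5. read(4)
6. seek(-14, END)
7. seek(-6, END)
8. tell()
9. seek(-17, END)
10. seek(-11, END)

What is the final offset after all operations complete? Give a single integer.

After 1 (read(8)): returned 'VZZLL7H6', offset=8
After 2 (read(7)): returned '7R3HYIR', offset=15
After 3 (tell()): offset=15
After 4 (read(6)): returned 'X8X', offset=18
After 5 (read(4)): returned '', offset=18
After 6 (seek(-14, END)): offset=4
After 7 (seek(-6, END)): offset=12
After 8 (tell()): offset=12
After 9 (seek(-17, END)): offset=1
After 10 (seek(-11, END)): offset=7

Answer: 7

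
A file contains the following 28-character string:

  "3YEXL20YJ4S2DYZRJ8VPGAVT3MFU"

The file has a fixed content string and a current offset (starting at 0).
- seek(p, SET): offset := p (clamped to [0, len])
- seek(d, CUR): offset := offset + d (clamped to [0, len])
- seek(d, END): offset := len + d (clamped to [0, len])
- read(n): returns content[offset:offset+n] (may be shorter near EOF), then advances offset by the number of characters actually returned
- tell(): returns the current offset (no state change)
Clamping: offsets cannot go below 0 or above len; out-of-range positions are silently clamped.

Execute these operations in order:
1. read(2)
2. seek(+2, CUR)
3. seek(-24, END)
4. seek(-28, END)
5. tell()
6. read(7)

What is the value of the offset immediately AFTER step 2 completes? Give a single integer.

After 1 (read(2)): returned '3Y', offset=2
After 2 (seek(+2, CUR)): offset=4

Answer: 4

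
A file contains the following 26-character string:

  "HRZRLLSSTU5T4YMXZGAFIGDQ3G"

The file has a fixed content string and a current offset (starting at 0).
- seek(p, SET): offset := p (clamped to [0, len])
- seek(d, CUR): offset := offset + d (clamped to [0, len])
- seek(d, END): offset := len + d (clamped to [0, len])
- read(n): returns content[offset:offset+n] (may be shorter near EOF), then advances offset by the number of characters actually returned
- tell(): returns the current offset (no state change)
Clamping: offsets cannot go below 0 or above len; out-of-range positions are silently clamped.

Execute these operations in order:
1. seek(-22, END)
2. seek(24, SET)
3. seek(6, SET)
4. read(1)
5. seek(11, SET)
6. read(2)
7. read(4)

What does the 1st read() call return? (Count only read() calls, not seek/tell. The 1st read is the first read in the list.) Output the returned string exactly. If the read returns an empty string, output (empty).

Answer: S

Derivation:
After 1 (seek(-22, END)): offset=4
After 2 (seek(24, SET)): offset=24
After 3 (seek(6, SET)): offset=6
After 4 (read(1)): returned 'S', offset=7
After 5 (seek(11, SET)): offset=11
After 6 (read(2)): returned 'T4', offset=13
After 7 (read(4)): returned 'YMXZ', offset=17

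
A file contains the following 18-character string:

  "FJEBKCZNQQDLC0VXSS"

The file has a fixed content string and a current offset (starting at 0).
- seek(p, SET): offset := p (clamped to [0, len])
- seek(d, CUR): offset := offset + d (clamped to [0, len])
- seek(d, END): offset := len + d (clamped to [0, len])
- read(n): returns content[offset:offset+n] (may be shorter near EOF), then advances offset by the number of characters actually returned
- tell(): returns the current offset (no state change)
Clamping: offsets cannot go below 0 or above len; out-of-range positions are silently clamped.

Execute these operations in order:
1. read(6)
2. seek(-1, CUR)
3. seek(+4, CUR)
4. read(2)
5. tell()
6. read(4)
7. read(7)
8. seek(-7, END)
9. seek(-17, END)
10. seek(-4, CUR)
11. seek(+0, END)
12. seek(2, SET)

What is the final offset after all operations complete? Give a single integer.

Answer: 2

Derivation:
After 1 (read(6)): returned 'FJEBKC', offset=6
After 2 (seek(-1, CUR)): offset=5
After 3 (seek(+4, CUR)): offset=9
After 4 (read(2)): returned 'QD', offset=11
After 5 (tell()): offset=11
After 6 (read(4)): returned 'LC0V', offset=15
After 7 (read(7)): returned 'XSS', offset=18
After 8 (seek(-7, END)): offset=11
After 9 (seek(-17, END)): offset=1
After 10 (seek(-4, CUR)): offset=0
After 11 (seek(+0, END)): offset=18
After 12 (seek(2, SET)): offset=2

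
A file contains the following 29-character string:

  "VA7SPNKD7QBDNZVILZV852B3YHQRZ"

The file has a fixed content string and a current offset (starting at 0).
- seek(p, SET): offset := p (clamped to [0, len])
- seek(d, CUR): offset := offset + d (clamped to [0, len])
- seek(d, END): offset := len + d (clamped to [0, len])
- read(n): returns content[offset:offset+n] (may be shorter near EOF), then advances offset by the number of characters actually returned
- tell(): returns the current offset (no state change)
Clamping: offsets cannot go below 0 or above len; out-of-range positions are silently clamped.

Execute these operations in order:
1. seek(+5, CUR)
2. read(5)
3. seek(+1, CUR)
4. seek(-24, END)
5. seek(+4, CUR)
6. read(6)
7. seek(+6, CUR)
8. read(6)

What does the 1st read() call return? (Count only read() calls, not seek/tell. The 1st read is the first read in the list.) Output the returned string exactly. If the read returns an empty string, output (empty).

After 1 (seek(+5, CUR)): offset=5
After 2 (read(5)): returned 'NKD7Q', offset=10
After 3 (seek(+1, CUR)): offset=11
After 4 (seek(-24, END)): offset=5
After 5 (seek(+4, CUR)): offset=9
After 6 (read(6)): returned 'QBDNZV', offset=15
After 7 (seek(+6, CUR)): offset=21
After 8 (read(6)): returned '2B3YHQ', offset=27

Answer: NKD7Q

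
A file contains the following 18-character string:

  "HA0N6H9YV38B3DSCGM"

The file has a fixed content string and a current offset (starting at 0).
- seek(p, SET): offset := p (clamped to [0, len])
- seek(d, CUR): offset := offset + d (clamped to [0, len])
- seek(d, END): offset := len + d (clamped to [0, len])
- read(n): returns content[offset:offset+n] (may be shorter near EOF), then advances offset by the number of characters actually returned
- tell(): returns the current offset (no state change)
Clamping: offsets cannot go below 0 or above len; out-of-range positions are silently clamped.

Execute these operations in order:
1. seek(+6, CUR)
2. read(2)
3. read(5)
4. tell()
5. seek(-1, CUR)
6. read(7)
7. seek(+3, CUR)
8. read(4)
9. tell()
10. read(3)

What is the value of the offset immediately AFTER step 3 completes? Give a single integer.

Answer: 13

Derivation:
After 1 (seek(+6, CUR)): offset=6
After 2 (read(2)): returned '9Y', offset=8
After 3 (read(5)): returned 'V38B3', offset=13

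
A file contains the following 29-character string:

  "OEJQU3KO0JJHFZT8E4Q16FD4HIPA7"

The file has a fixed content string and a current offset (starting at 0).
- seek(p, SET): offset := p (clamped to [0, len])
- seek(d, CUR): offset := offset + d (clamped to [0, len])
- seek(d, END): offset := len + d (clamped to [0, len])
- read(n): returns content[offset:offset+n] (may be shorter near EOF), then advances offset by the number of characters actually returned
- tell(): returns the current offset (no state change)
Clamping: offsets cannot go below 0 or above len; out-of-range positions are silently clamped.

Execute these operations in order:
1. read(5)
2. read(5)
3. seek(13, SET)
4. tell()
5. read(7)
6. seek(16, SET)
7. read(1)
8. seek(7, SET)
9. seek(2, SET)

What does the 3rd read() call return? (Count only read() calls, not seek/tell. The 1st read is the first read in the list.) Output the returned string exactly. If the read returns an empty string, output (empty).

After 1 (read(5)): returned 'OEJQU', offset=5
After 2 (read(5)): returned '3KO0J', offset=10
After 3 (seek(13, SET)): offset=13
After 4 (tell()): offset=13
After 5 (read(7)): returned 'ZT8E4Q1', offset=20
After 6 (seek(16, SET)): offset=16
After 7 (read(1)): returned 'E', offset=17
After 8 (seek(7, SET)): offset=7
After 9 (seek(2, SET)): offset=2

Answer: ZT8E4Q1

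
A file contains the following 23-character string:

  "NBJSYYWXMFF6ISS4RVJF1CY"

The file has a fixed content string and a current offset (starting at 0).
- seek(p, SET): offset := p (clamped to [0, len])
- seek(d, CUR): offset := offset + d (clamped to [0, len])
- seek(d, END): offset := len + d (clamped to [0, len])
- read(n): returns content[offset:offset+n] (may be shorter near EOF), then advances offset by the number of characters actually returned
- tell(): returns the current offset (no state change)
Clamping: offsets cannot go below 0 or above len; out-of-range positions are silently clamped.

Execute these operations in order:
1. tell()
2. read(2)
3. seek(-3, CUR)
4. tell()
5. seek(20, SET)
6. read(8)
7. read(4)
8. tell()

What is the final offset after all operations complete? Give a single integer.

After 1 (tell()): offset=0
After 2 (read(2)): returned 'NB', offset=2
After 3 (seek(-3, CUR)): offset=0
After 4 (tell()): offset=0
After 5 (seek(20, SET)): offset=20
After 6 (read(8)): returned '1CY', offset=23
After 7 (read(4)): returned '', offset=23
After 8 (tell()): offset=23

Answer: 23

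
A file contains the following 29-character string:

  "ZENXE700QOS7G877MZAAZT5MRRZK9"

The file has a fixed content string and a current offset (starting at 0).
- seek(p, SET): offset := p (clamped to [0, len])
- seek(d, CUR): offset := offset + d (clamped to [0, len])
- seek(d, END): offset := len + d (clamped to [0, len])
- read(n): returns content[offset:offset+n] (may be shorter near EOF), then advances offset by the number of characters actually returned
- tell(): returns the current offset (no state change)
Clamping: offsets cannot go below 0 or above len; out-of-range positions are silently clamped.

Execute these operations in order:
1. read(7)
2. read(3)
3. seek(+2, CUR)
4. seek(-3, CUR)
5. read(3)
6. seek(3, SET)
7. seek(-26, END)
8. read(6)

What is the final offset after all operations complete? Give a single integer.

After 1 (read(7)): returned 'ZENXE70', offset=7
After 2 (read(3)): returned '0QO', offset=10
After 3 (seek(+2, CUR)): offset=12
After 4 (seek(-3, CUR)): offset=9
After 5 (read(3)): returned 'OS7', offset=12
After 6 (seek(3, SET)): offset=3
After 7 (seek(-26, END)): offset=3
After 8 (read(6)): returned 'XE700Q', offset=9

Answer: 9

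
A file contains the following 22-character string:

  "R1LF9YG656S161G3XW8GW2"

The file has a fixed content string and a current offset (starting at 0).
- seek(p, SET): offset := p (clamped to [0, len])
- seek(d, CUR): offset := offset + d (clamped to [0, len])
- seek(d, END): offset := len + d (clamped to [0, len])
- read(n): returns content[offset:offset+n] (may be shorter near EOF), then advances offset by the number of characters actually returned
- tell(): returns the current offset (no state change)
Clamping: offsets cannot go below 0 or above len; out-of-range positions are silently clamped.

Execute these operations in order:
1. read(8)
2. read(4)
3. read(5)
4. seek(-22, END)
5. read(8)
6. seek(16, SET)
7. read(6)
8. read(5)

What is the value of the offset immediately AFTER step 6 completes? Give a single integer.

After 1 (read(8)): returned 'R1LF9YG6', offset=8
After 2 (read(4)): returned '56S1', offset=12
After 3 (read(5)): returned '61G3X', offset=17
After 4 (seek(-22, END)): offset=0
After 5 (read(8)): returned 'R1LF9YG6', offset=8
After 6 (seek(16, SET)): offset=16

Answer: 16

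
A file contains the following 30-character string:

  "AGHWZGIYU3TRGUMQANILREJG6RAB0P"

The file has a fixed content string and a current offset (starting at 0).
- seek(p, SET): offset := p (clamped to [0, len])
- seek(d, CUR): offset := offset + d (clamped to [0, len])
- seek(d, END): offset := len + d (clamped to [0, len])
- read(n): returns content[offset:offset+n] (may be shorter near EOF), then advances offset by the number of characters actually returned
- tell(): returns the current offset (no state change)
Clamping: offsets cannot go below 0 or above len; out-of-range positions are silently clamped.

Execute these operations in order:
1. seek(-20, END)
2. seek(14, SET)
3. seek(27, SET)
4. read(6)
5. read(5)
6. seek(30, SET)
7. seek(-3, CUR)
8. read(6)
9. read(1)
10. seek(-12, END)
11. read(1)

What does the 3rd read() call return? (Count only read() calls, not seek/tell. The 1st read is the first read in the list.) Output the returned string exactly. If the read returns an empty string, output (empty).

After 1 (seek(-20, END)): offset=10
After 2 (seek(14, SET)): offset=14
After 3 (seek(27, SET)): offset=27
After 4 (read(6)): returned 'B0P', offset=30
After 5 (read(5)): returned '', offset=30
After 6 (seek(30, SET)): offset=30
After 7 (seek(-3, CUR)): offset=27
After 8 (read(6)): returned 'B0P', offset=30
After 9 (read(1)): returned '', offset=30
After 10 (seek(-12, END)): offset=18
After 11 (read(1)): returned 'I', offset=19

Answer: B0P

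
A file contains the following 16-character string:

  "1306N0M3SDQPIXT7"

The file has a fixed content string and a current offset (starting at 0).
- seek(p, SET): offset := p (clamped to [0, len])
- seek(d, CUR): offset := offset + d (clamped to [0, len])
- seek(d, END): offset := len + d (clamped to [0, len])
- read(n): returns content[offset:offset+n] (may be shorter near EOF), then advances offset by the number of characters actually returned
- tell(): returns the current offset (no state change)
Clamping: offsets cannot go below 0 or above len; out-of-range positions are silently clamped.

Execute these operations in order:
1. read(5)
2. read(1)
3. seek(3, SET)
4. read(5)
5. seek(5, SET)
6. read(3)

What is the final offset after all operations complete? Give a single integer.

Answer: 8

Derivation:
After 1 (read(5)): returned '1306N', offset=5
After 2 (read(1)): returned '0', offset=6
After 3 (seek(3, SET)): offset=3
After 4 (read(5)): returned '6N0M3', offset=8
After 5 (seek(5, SET)): offset=5
After 6 (read(3)): returned '0M3', offset=8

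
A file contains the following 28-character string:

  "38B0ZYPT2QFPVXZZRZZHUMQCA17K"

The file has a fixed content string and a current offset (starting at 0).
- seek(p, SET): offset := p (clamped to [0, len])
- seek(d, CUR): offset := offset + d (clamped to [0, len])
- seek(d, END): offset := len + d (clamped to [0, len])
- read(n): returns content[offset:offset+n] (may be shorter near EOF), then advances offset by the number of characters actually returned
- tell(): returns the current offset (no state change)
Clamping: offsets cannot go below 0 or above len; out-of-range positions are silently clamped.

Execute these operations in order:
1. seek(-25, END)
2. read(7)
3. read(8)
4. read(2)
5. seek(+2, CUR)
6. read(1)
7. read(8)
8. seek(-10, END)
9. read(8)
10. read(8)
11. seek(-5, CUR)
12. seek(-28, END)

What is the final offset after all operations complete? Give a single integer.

Answer: 0

Derivation:
After 1 (seek(-25, END)): offset=3
After 2 (read(7)): returned '0ZYPT2Q', offset=10
After 3 (read(8)): returned 'FPVXZZRZ', offset=18
After 4 (read(2)): returned 'ZH', offset=20
After 5 (seek(+2, CUR)): offset=22
After 6 (read(1)): returned 'Q', offset=23
After 7 (read(8)): returned 'CA17K', offset=28
After 8 (seek(-10, END)): offset=18
After 9 (read(8)): returned 'ZHUMQCA1', offset=26
After 10 (read(8)): returned '7K', offset=28
After 11 (seek(-5, CUR)): offset=23
After 12 (seek(-28, END)): offset=0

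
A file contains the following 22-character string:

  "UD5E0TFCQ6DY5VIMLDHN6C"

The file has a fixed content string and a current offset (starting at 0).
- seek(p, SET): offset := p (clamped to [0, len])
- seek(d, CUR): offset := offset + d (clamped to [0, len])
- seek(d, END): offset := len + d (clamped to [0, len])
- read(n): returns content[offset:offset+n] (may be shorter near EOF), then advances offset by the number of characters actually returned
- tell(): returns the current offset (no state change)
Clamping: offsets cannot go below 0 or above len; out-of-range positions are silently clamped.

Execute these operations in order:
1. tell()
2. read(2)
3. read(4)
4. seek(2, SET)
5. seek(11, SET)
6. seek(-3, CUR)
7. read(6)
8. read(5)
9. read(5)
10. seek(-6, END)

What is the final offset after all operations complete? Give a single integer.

Answer: 16

Derivation:
After 1 (tell()): offset=0
After 2 (read(2)): returned 'UD', offset=2
After 3 (read(4)): returned '5E0T', offset=6
After 4 (seek(2, SET)): offset=2
After 5 (seek(11, SET)): offset=11
After 6 (seek(-3, CUR)): offset=8
After 7 (read(6)): returned 'Q6DY5V', offset=14
After 8 (read(5)): returned 'IMLDH', offset=19
After 9 (read(5)): returned 'N6C', offset=22
After 10 (seek(-6, END)): offset=16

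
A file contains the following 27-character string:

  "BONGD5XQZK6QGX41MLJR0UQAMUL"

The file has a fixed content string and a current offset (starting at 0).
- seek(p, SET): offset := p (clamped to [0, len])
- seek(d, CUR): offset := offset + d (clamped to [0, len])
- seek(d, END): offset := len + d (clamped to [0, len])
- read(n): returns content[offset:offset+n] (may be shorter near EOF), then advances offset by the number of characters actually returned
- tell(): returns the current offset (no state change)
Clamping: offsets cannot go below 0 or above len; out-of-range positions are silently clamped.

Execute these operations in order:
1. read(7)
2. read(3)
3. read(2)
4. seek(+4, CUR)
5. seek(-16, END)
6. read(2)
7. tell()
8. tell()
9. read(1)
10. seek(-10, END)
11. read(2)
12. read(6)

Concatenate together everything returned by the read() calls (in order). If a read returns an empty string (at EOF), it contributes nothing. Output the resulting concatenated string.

Answer: BONGD5XQZK6QQGXLJR0UQAM

Derivation:
After 1 (read(7)): returned 'BONGD5X', offset=7
After 2 (read(3)): returned 'QZK', offset=10
After 3 (read(2)): returned '6Q', offset=12
After 4 (seek(+4, CUR)): offset=16
After 5 (seek(-16, END)): offset=11
After 6 (read(2)): returned 'QG', offset=13
After 7 (tell()): offset=13
After 8 (tell()): offset=13
After 9 (read(1)): returned 'X', offset=14
After 10 (seek(-10, END)): offset=17
After 11 (read(2)): returned 'LJ', offset=19
After 12 (read(6)): returned 'R0UQAM', offset=25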